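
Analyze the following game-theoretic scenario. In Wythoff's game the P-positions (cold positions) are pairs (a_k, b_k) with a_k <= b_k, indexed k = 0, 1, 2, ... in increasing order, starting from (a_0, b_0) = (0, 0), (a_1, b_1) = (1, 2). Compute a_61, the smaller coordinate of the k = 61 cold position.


By Wythoff's theorem, a_k = floor(k * phi) and b_k = floor(k * phi^2) = a_k + k, where phi = (1 + sqrt(5))/2 is the golden ratio.
phi = (1 + sqrt(5))/2 = 1.618034
k = 61
k * phi = 61 * 1.618034 = 98.700073
a_61 = floor(k * phi) = 98

98


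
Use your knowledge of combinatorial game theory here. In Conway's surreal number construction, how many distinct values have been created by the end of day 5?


Day 0: {|} = 0 is born. Count = 1.
Day n: the number of surreal numbers born by day n is 2^(n+1) - 1.
By day 0: 2^1 - 1 = 1
By day 1: 2^2 - 1 = 3
By day 2: 2^3 - 1 = 7
By day 3: 2^4 - 1 = 15
By day 4: 2^5 - 1 = 31
By day 5: 2^6 - 1 = 63
By day 5: 63 surreal numbers.

63


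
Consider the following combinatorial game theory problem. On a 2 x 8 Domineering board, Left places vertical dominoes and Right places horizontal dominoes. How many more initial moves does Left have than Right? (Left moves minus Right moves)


Board is 2 x 8 (rows x cols).
Left (vertical) placements: (rows-1) * cols = 1 * 8 = 8
Right (horizontal) placements: rows * (cols-1) = 2 * 7 = 14
Advantage = Left - Right = 8 - 14 = -6

-6


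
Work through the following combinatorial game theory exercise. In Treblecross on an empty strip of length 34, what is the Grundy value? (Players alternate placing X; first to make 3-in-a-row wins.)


Treblecross: place X on empty cells; 3-in-a-row wins.
Playing within two cells of an existing X lets the opponent win at once, so sensible play treats the cells i-2..i+2 around each X as dead. The player left with no safe cell loses, so this is a normal-play take-away game on strips of safe cells.
Placing X at cell i (0-indexed) of a strip of k safe cells leaves independent strips of sizes max(0, i-2) and max(0, k-i-3). Hence G(k) = mex{ G(max(0,i-2)) XOR G(max(0,k-i-3)) : 0 <= i < k }, with G(0) = 0.
G(1): splits (0,0):0^0=0 -> mex({0}) = 1
G(2): splits (0,0):0^0=0 -> mex({0}) = 1
G(3): splits (0,0):0^0=0 -> mex({0}) = 1
G(4): splits (0,1):0^1=1 (0,0):0^0=0 -> mex({0, 1}) = 2
G(5): splits (0,2):0^1=1 (0,1):0^1=1 (0,0):0^0=0 -> mex({0, 1}) = 2
G(6) = mex({1}) = 0
G(7) = mex({0, 1, 2}) = 3
G(8) = mex({0, 1, 2}) = 3
G(9) = mex({0, 2}) = 1
G(10) = mex({0, 2, 3}) = 1
G(11) = mex({0, 3}) = 1
G(12) = mex({1, 3}) = 0
G(13) = mex({0, 1, 2, 3}) = 4
G(14) = mex({0, 1, 2}) = 3
G(15) = mex({0, 1, 2}) = 3
G(16) = mex({0, 1, 2, 4}) = 3
G(17) = mex({0, 1, 3, 4}) = 2
G(18) = mex({0, 1, 3, 4}) = 2
G(19) = mex({0, 1, 3, 5}) = 2
G(20) = mex({0, 1, 2, 3, 5}) = 4
G(21) = mex({0, 1, 2, 3, 5}) = 4
G(22) = mex({1, 2, 6}) = 0
G(23) = mex({0, 1, 2, 3, 4, 6}) = 5
G(24) = mex({0, 1, 2, 3, 4}) = 5
G(25) = mex({0, 1, 3, 4, 7}) = 2
G(26) = mex({0, 1, 3, 4, 5, 7}) = 2
G(27) = mex({0, 1, 3, 5}) = 2
G(28) = mex({0, 1, 2, 5}) = 3
G(29) = mex({0, 1, 2, 4, 5, 6}) = 3
G(30) = mex({1, 2, 4, 6}) = 0
G(31) = mex({0, 1, 2, 3, 4, 6}) = 5
G(32) = mex({1, 2, 3, 4, 7}) = 0
G(33) = mex({0, 3, 7}) = 1
G(34) = mex({0, 2, 3, 5, 7}) = 1
Therefore G(34) = 1.

1


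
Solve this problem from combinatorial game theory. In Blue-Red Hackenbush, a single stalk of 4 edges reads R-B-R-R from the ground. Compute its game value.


Edges (from ground): R-B-R-R
By Berlekamp's sign-expansion rule, a Blue-Red Hackenbush stalk has the value of the surreal number whose sign sequence is the edge sequence with B -> + and R -> -.
Sign sequence: -+--
Trace the sign expansion in the surreal number tree, starting from 0:
Edge 1: R (sign -) -> bounds (-inf, 0), value = -1
Edge 2: B (sign +) -> bounds (-1, 0), value = -1/2
Edge 3: R (sign -) -> bounds (-1, -1/2), value = -3/4
Edge 4: R (sign -) -> bounds (-1, -3/4), value = -7/8
Game value = -7/8

-7/8


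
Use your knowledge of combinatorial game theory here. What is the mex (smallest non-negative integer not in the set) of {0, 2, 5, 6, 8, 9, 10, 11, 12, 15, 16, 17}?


Set = {0, 2, 5, 6, 8, 9, 10, 11, 12, 15, 16, 17}
0 is in the set.
1 is NOT in the set. This is the mex.
mex = 1

1


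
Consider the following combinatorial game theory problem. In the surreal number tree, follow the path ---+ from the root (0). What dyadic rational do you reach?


Sign expansion: ---+
Rule: track bounds (lo, hi), initially (-inf, +inf). On '+', the current value becomes lo and we move to the simplest number in (value, hi): value + 1 if hi = +inf, otherwise the midpoint (value + hi)/2. On '-', the current value becomes hi and we move to value - 1 if lo = -inf, otherwise the midpoint (lo + value)/2.
Start at 0.
Step 1: sign = -, move left. Bounds: (-inf, 0). Value = -1
Step 2: sign = -, move left. Bounds: (-inf, -1). Value = -2
Step 3: sign = -, move left. Bounds: (-inf, -2). Value = -3
Step 4: sign = +, move right. Bounds: (-3, -2). Value = -5/2
The surreal number with sign expansion ---+ is -5/2.

-5/2


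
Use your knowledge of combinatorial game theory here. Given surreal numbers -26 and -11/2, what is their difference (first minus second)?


x = -26, y = -11/2
Converting to common denominator: 2
x = -52/2, y = -11/2
x - y = -26 - -11/2 = -41/2

-41/2


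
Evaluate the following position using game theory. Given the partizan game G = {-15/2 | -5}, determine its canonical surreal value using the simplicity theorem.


Left options: {-15/2}, max = -15/2
Right options: {-5}, min = -5
All options are numbers and max(Left) < min(Right), so by the simplicity theorem the value is the simplest (earliest-born) number strictly between -15/2 and -5.
Integers -7 through -6 all lie strictly between -15/2 and -5.
Among integers, the simplest (lowest birthday = smallest |n|; 0 is born on day 0, +-n on day n) is -6.
No non-integer in the interval can be simpler: if x is a non-integer in the interval, then floor(x) or ceil(x) also lies in the interval (the interval contains an integer), and both are proper prefixes of x's sign expansion, i.e. born earlier. So the game value is -6.
Game value = -6

-6


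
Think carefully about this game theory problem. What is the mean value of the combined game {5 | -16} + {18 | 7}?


G1 = {5 | -16}, G2 = {18 | 7}
Each is a switch {a | b} with numbers a > b; its mean value is (a + b)/2, and mean value is additive over game sums: m(G1 + G2) = m(G1) + m(G2).
Mean of G1 = (5 + (-16))/2 = -11/2 = -11/2
Mean of G2 = (18 + (7))/2 = 25/2 = 25/2
Mean of G1 + G2 = -11/2 + 25/2 = 7

7


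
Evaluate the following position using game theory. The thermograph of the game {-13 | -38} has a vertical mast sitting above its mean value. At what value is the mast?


Game = {-13 | -38}, a switch {a | b} with numbers a > b.
Its thermograph has left wall a - t and right wall b + t, which meet at t = (a - b)/2, where both equal (a + b)/2. So the mast (mean value) is at (a + b)/2.
Mean = (-13 + (-38))/2 = -51/2 = -51/2

-51/2


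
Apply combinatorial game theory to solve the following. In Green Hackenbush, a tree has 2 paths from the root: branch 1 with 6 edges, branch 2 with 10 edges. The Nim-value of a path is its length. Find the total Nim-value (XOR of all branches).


The tree has 2 branches from the ground vertex.
In Green Hackenbush, the Nim-value of a simple path of length k is k.
Branch 1: length 6, Nim-value = 6
Branch 2: length 10, Nim-value = 10
Total Nim-value = XOR of all branch values:
0 XOR 6 = 6
6 XOR 10 = 12
Nim-value of the tree = 12

12


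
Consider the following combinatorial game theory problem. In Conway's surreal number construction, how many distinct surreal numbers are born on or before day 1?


Day 0: {|} = 0 is born. Count = 1.
Day n: the number of surreal numbers born by day n is 2^(n+1) - 1.
By day 0: 2^1 - 1 = 1
By day 1: 2^2 - 1 = 3
By day 1: 3 surreal numbers.

3


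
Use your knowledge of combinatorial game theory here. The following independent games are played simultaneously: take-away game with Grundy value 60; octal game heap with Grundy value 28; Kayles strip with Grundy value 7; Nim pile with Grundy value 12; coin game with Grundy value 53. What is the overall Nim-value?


By the Sprague-Grundy theorem, the Grundy value of a sum of games is the XOR of individual Grundy values.
take-away game: Grundy value = 60. Running XOR: 0 XOR 60 = 60
octal game heap: Grundy value = 28. Running XOR: 60 XOR 28 = 32
Kayles strip: Grundy value = 7. Running XOR: 32 XOR 7 = 39
Nim pile: Grundy value = 12. Running XOR: 39 XOR 12 = 43
coin game: Grundy value = 53. Running XOR: 43 XOR 53 = 30
The combined Grundy value is 30.

30


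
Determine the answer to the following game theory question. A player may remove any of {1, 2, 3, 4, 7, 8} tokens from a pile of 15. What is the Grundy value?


The subtraction set is S = {1, 2, 3, 4, 7, 8}.
G(k) = mex{ G(k - s) : s in S, s <= k }. We compute iteratively: G(0) = 0.
G(1) = mex({0}) = 1
G(2) = mex({0, 1}) = 2
G(3) = mex({0, 1, 2}) = 3
G(4) = mex({0, 1, 2, 3}) = 4
G(5) = mex({1, 2, 3, 4}) = 0
G(6) = mex({0, 2, 3, 4}) = 1
G(7) = mex({0, 1, 3, 4}) = 2
G(8) = mex({0, 1, 2, 4}) = 3
G(9) = mex({0, 1, 2, 3}) = 4
G(10) = mex({1, 2, 3, 4}) = 0
G(11) = mex({0, 2, 3, 4}) = 1
G(12) = mex({0, 1, 3, 4}) = 2
Observe that G(5)..G(12) = 0, 1, 2, 3, 4, 0, 1, 2 repeats G(0)..G(7) = 0, 1, 2, 3, 4, 0, 1, 2.
For k >= max(S) = 8, G(k) is determined by the previous 8 values G(k-8)..G(k-1); a window of 8 consecutive values has recurred shifted by 5, so by induction G(k + 5) = G(k) for all k >= 0: the sequence is periodic from the start with period 5.
One period: G(0..4) = 0, 1, 2, 3, 4.
15 mod 5 = 0, so G(15) = G(0) = 0.

0


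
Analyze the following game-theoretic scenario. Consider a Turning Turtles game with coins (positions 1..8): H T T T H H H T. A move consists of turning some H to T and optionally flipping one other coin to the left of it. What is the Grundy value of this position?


Coins: H T T T H H H T
Key fact: a single head at position k behaves exactly like a Nim heap of size k (turning it to T and optionally flipping a coin at j < k corresponds to moving the heap from k to j, or to 0), and heads combine as a disjunctive sum (two heads at the same place would cancel, matching j XOR j = 0). So the Nim-value is the XOR of the 1-indexed positions of the heads.
Face-up positions (1-indexed): [1, 5, 6, 7]
XOR 0 with 1: 0 XOR 1 = 1
XOR 1 with 5: 1 XOR 5 = 4
XOR 4 with 6: 4 XOR 6 = 2
XOR 2 with 7: 2 XOR 7 = 5
Nim-value = 5

5


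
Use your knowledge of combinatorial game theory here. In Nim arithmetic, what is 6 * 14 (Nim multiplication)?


Nim multiplication is bilinear over XOR: (u XOR v) * w = (u*w) XOR (v*w).
So we split each operand into its bit components and XOR the pairwise Nim products.
6 = 2 + 4 (as XOR of powers of 2).
14 = 2 + 4 + 8 (as XOR of powers of 2).
Using the standard Nim-product table on single bits:
  2*2 = 3,   2*4 = 8,   2*8 = 12,
  4*4 = 6,   4*8 = 11,  8*8 = 13,
and  1*x = x (identity), k*l = l*k (commutative).
Pairwise Nim products:
  2 * 2 = 3
  2 * 4 = 8
  2 * 8 = 12
  4 * 2 = 8
  4 * 4 = 6
  4 * 8 = 11
XOR them: 3 XOR 8 XOR 12 XOR 8 XOR 6 XOR 11 = 2.
Result: 6 * 14 = 2 (in Nim).

2


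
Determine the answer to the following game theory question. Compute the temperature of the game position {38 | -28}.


The game is {38 | -28}, a switch {a | b} with numbers a > b.
Cooling {a | b} by t gives {a - t | b + t}, which stops being hot when a - t = b + t, i.e. at t = (a - b)/2. So the temperature of a switch is (a - b)/2.
Temperature = (Left option - Right option) / 2
= (38 - (-28)) / 2
= 66 / 2
= 33

33


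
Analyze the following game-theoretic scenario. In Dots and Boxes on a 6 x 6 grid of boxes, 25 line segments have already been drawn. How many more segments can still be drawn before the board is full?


Grid: 6 x 6 boxes, i.e. 7 rows and 7 columns of dots.
Horizontal edges: (rows + 1) * cols = 7 * 6 = 42
Vertical edges: rows * (cols + 1) = 6 * 7 = 42
Total edges: 42 + 42 = 84
Edges drawn: 25
Remaining: 84 - 25 = 59

59


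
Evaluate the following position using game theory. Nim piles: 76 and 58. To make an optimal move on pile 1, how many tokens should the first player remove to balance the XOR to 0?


Piles: 76 and 58
Current XOR: 76 XOR 58 = 118 (non-zero, so this is an N-position).
To make the XOR zero, we need to find a move that balances the piles.
For pile 1 (size 76): target = 76 XOR 118 = 58
We reduce pile 1 from 76 to 58.
Tokens removed: 76 - 58 = 18
Verification: 58 XOR 58 = 0

18


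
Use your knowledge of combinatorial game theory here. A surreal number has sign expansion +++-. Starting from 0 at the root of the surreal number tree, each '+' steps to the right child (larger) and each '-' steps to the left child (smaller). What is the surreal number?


Sign expansion: +++-
Rule: track bounds (lo, hi), initially (-inf, +inf). On '+', the current value becomes lo and we move to the simplest number in (value, hi): value + 1 if hi = +inf, otherwise the midpoint (value + hi)/2. On '-', the current value becomes hi and we move to value - 1 if lo = -inf, otherwise the midpoint (lo + value)/2.
Start at 0.
Step 1: sign = +, move right. Bounds: (0, +inf). Value = 1
Step 2: sign = +, move right. Bounds: (1, +inf). Value = 2
Step 3: sign = +, move right. Bounds: (2, +inf). Value = 3
Step 4: sign = -, move left. Bounds: (2, 3). Value = 5/2
The surreal number with sign expansion +++- is 5/2.

5/2


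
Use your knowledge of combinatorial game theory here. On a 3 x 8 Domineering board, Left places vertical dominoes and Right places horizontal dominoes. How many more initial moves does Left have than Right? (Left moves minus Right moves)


Board is 3 x 8 (rows x cols).
Left (vertical) placements: (rows-1) * cols = 2 * 8 = 16
Right (horizontal) placements: rows * (cols-1) = 3 * 7 = 21
Advantage = Left - Right = 16 - 21 = -5

-5


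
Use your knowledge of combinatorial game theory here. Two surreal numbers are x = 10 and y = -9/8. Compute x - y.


x = 10, y = -9/8
Converting to common denominator: 8
x = 80/8, y = -9/8
x - y = 10 - -9/8 = 89/8

89/8


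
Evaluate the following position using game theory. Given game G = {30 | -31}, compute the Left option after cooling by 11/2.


Original game: {30 | -31} (a switch {a | b} with a > b).
Cooling by t (for t below the temperature (a - b)/2 = 61/2) taxes each move by t: {a | b} cooled by t is {a - t | b + t}.
Cooling amount: t = 11/2
Cooled Left option: 30 - 11/2 = 49/2
Cooled Right option: -31 + 11/2 = -51/2
Cooled game: {49/2 | -51/2}
Left option = 49/2

49/2


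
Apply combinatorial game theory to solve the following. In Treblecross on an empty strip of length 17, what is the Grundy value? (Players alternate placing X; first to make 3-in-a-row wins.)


Treblecross: place X on empty cells; 3-in-a-row wins.
Playing within two cells of an existing X lets the opponent win at once, so sensible play treats the cells i-2..i+2 around each X as dead. The player left with no safe cell loses, so this is a normal-play take-away game on strips of safe cells.
Placing X at cell i (0-indexed) of a strip of k safe cells leaves independent strips of sizes max(0, i-2) and max(0, k-i-3). Hence G(k) = mex{ G(max(0,i-2)) XOR G(max(0,k-i-3)) : 0 <= i < k }, with G(0) = 0.
G(1): splits (0,0):0^0=0 -> mex({0}) = 1
G(2): splits (0,0):0^0=0 -> mex({0}) = 1
G(3): splits (0,0):0^0=0 -> mex({0}) = 1
G(4): splits (0,1):0^1=1 (0,0):0^0=0 -> mex({0, 1}) = 2
G(5): splits (0,2):0^1=1 (0,1):0^1=1 (0,0):0^0=0 -> mex({0, 1}) = 2
G(6) = mex({1}) = 0
G(7) = mex({0, 1, 2}) = 3
G(8) = mex({0, 1, 2}) = 3
G(9) = mex({0, 2}) = 1
G(10) = mex({0, 2, 3}) = 1
G(11) = mex({0, 3}) = 1
G(12) = mex({1, 3}) = 0
G(13) = mex({0, 1, 2, 3}) = 4
G(14) = mex({0, 1, 2}) = 3
G(15) = mex({0, 1, 2}) = 3
G(16) = mex({0, 1, 2, 4}) = 3
G(17) = mex({0, 1, 3, 4}) = 2
Therefore G(17) = 2.

2


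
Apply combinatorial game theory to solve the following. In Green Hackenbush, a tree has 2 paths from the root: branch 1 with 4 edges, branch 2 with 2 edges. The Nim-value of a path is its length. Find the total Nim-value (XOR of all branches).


The tree has 2 branches from the ground vertex.
In Green Hackenbush, the Nim-value of a simple path of length k is k.
Branch 1: length 4, Nim-value = 4
Branch 2: length 2, Nim-value = 2
Total Nim-value = XOR of all branch values:
0 XOR 4 = 4
4 XOR 2 = 6
Nim-value of the tree = 6

6


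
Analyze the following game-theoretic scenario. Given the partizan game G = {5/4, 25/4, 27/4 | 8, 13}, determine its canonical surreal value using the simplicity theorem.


Left options: {5/4, 25/4, 27/4}, max = 27/4
Right options: {8, 13}, min = 8
All options are numbers and max(Left) < min(Right), so by the simplicity theorem the value is the simplest (earliest-born) number strictly between 27/4 and 8.
The only integer strictly between 27/4 and 8 is 7.
No non-integer in the interval can be simpler: if x is a non-integer in the interval, then floor(x) or ceil(x) also lies in the interval (the interval contains an integer), and both are proper prefixes of x's sign expansion, i.e. born earlier. So the game value is 7.
Game value = 7

7


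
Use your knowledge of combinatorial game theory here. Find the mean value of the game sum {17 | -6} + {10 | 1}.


G1 = {17 | -6}, G2 = {10 | 1}
Each is a switch {a | b} with numbers a > b; its mean value is (a + b)/2, and mean value is additive over game sums: m(G1 + G2) = m(G1) + m(G2).
Mean of G1 = (17 + (-6))/2 = 11/2 = 11/2
Mean of G2 = (10 + (1))/2 = 11/2 = 11/2
Mean of G1 + G2 = 11/2 + 11/2 = 11

11


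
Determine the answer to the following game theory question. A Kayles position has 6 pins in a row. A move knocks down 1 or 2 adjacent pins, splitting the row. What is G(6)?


Kayles: a move removes 1 or 2 adjacent pins from a contiguous row.
Removing pins from a row of k leaves two independent rows (a, b) with a + b = k - 1 (one pin) or a + b = k - 2 (two pins); an end removal gives a = 0.
By Sprague-Grundy, G(k) = mex{ G(a) XOR G(b) } over all these splits. G(0) = 0.
G(1): splits (0,0):0^0=0 -> mex({0}) = 1
G(2): splits (0,1):0^1=1 (0,0):0^0=0 -> mex({0, 1}) = 2
G(3): splits (0,2):0^2=2 (1,1):1^1=0 (0,1):0^1=1 -> mex({0, 1, 2}) = 3
G(4): splits (0,3):0^3=3 (1,2):1^2=3 (0,2):0^2=2 (1,1):1^1=0 -> mex({0, 2, 3}) = 1
G(5): splits (0,4):0^1=1 (1,3):1^3=2 (2,2):2^2=0 (0,3):0^3=3 (1,2):1^2=3 -> mex({0, 1, 2, 3}) = 4
G(6) = mex({0, 1, 2, 4}) = 3
Therefore G(6) = 3.

3


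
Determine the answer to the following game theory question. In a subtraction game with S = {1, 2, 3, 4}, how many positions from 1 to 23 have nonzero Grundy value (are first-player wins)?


Subtraction set S = {1, 2, 3, 4}, so G(n) = n mod 5.
G(n) = 0 when n is a multiple of 5.
Multiples of 5 in [1, 23]: 4
N-positions (nonzero Grundy) = 23 - 4 = 19

19


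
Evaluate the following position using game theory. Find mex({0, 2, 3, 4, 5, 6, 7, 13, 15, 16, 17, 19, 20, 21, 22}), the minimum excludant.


Set = {0, 2, 3, 4, 5, 6, 7, 13, 15, 16, 17, 19, 20, 21, 22}
0 is in the set.
1 is NOT in the set. This is the mex.
mex = 1

1


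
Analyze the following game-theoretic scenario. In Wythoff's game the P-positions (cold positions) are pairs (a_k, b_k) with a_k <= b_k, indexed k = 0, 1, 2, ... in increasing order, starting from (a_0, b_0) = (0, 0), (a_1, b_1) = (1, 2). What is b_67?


By Wythoff's theorem, a_k = floor(k * phi) and b_k = floor(k * phi^2) = a_k + k, where phi = (1 + sqrt(5))/2 is the golden ratio.
phi = (1 + sqrt(5))/2 = 1.618034
phi^2 = phi + 1 = 2.618034
k = 67
k * phi^2 = 67 * 2.618034 = 175.408277
b_67 = floor(k * phi^2) = 175 (check: a_67 + k = 108 + 67 = 175)

175


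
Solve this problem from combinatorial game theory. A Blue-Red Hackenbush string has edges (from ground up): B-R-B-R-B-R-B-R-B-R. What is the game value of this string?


Edges (from ground): B-R-B-R-B-R-B-R-B-R
By Berlekamp's sign-expansion rule, a Blue-Red Hackenbush stalk has the value of the surreal number whose sign sequence is the edge sequence with B -> + and R -> -.
Sign sequence: +-+-+-+-+-
Trace the sign expansion in the surreal number tree, starting from 0:
Edge 1: B (sign +) -> bounds (0, +inf), value = 1
Edge 2: R (sign -) -> bounds (0, 1), value = 1/2
Edge 3: B (sign +) -> bounds (1/2, 1), value = 3/4
Edge 4: R (sign -) -> bounds (1/2, 3/4), value = 5/8
Edge 5: B (sign +) -> bounds (5/8, 3/4), value = 11/16
Edge 6: R (sign -) -> bounds (5/8, 11/16), value = 21/32
Edge 7: B (sign +) -> bounds (21/32, 11/16), value = 43/64
Edge 8: R (sign -) -> bounds (21/32, 43/64), value = 85/128
Edge 9: B (sign +) -> bounds (85/128, 43/64), value = 171/256
Edge 10: R (sign -) -> bounds (85/128, 171/256), value = 341/512
Game value = 341/512

341/512


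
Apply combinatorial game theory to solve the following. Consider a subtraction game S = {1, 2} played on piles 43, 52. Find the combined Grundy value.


Subtraction set: {1, 2}
For this subtraction set, G(n) = n mod 3 (period = max + 1 = 3).
Pile 1 (size 43): G(43) = 43 mod 3 = 1
Pile 2 (size 52): G(52) = 52 mod 3 = 1
Total Grundy value = XOR of all: 1 XOR 1 = 0

0


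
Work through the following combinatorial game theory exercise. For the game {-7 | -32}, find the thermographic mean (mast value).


Game = {-7 | -32}, a switch {a | b} with numbers a > b.
Its thermograph has left wall a - t and right wall b + t, which meet at t = (a - b)/2, where both equal (a + b)/2. So the mast (mean value) is at (a + b)/2.
Mean = (-7 + (-32))/2 = -39/2 = -39/2

-39/2


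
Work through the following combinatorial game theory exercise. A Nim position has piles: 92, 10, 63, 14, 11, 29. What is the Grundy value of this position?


We need the XOR (exclusive or) of all pile sizes.
After XOR-ing pile 1 (size 92): 0 XOR 92 = 92
After XOR-ing pile 2 (size 10): 92 XOR 10 = 86
After XOR-ing pile 3 (size 63): 86 XOR 63 = 105
After XOR-ing pile 4 (size 14): 105 XOR 14 = 103
After XOR-ing pile 5 (size 11): 103 XOR 11 = 108
After XOR-ing pile 6 (size 29): 108 XOR 29 = 113
The Nim-value of this position is 113.

113


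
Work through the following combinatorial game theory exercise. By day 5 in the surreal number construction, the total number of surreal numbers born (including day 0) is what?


Day 0: {|} = 0 is born. Count = 1.
Day n: the number of surreal numbers born by day n is 2^(n+1) - 1.
By day 0: 2^1 - 1 = 1
By day 1: 2^2 - 1 = 3
By day 2: 2^3 - 1 = 7
By day 3: 2^4 - 1 = 15
By day 4: 2^5 - 1 = 31
By day 5: 2^6 - 1 = 63
By day 5: 63 surreal numbers.

63


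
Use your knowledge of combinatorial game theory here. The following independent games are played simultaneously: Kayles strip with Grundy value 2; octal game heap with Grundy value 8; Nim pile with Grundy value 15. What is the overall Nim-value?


By the Sprague-Grundy theorem, the Grundy value of a sum of games is the XOR of individual Grundy values.
Kayles strip: Grundy value = 2. Running XOR: 0 XOR 2 = 2
octal game heap: Grundy value = 8. Running XOR: 2 XOR 8 = 10
Nim pile: Grundy value = 15. Running XOR: 10 XOR 15 = 5
The combined Grundy value is 5.

5


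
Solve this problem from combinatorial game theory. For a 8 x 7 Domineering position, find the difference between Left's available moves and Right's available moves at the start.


Board is 8 x 7 (rows x cols).
Left (vertical) placements: (rows-1) * cols = 7 * 7 = 49
Right (horizontal) placements: rows * (cols-1) = 8 * 6 = 48
Advantage = Left - Right = 49 - 48 = 1

1


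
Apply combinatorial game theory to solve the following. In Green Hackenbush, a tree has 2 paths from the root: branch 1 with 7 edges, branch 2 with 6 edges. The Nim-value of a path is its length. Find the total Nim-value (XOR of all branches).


The tree has 2 branches from the ground vertex.
In Green Hackenbush, the Nim-value of a simple path of length k is k.
Branch 1: length 7, Nim-value = 7
Branch 2: length 6, Nim-value = 6
Total Nim-value = XOR of all branch values:
0 XOR 7 = 7
7 XOR 6 = 1
Nim-value of the tree = 1

1


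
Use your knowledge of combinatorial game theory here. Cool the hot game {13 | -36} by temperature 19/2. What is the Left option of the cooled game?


Original game: {13 | -36} (a switch {a | b} with a > b).
Cooling by t (for t below the temperature (a - b)/2 = 49/2) taxes each move by t: {a | b} cooled by t is {a - t | b + t}.
Cooling amount: t = 19/2
Cooled Left option: 13 - 19/2 = 7/2
Cooled Right option: -36 + 19/2 = -53/2
Cooled game: {7/2 | -53/2}
Left option = 7/2

7/2


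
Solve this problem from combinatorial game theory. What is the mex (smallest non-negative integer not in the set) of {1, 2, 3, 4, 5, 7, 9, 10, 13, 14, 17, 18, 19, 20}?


Set = {1, 2, 3, 4, 5, 7, 9, 10, 13, 14, 17, 18, 19, 20}
0 is NOT in the set. This is the mex.
mex = 0

0


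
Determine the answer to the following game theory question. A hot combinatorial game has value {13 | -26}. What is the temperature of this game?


The game is {13 | -26}, a switch {a | b} with numbers a > b.
Cooling {a | b} by t gives {a - t | b + t}, which stops being hot when a - t = b + t, i.e. at t = (a - b)/2. So the temperature of a switch is (a - b)/2.
Temperature = (Left option - Right option) / 2
= (13 - (-26)) / 2
= 39 / 2
= 39/2

39/2


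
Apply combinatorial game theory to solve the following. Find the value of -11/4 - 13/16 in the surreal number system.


x = -11/4, y = 13/16
Converting to common denominator: 16
x = -44/16, y = 13/16
x - y = -11/4 - 13/16 = -57/16

-57/16


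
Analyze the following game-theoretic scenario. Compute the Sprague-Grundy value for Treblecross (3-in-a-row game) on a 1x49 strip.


Treblecross: place X on empty cells; 3-in-a-row wins.
Playing within two cells of an existing X lets the opponent win at once, so sensible play treats the cells i-2..i+2 around each X as dead. The player left with no safe cell loses, so this is a normal-play take-away game on strips of safe cells.
Placing X at cell i (0-indexed) of a strip of k safe cells leaves independent strips of sizes max(0, i-2) and max(0, k-i-3). Hence G(k) = mex{ G(max(0,i-2)) XOR G(max(0,k-i-3)) : 0 <= i < k }, with G(0) = 0.
G(1): splits (0,0):0^0=0 -> mex({0}) = 1
G(2): splits (0,0):0^0=0 -> mex({0}) = 1
G(3): splits (0,0):0^0=0 -> mex({0}) = 1
G(4): splits (0,1):0^1=1 (0,0):0^0=0 -> mex({0, 1}) = 2
G(5): splits (0,2):0^1=1 (0,1):0^1=1 (0,0):0^0=0 -> mex({0, 1}) = 2
G(6) = mex({1}) = 0
G(7) = mex({0, 1, 2}) = 3
G(8) = mex({0, 1, 2}) = 3
G(9) = mex({0, 2}) = 1
G(10) = mex({0, 2, 3}) = 1
G(11) = mex({0, 3}) = 1
G(12) = mex({1, 3}) = 0
G(13) = mex({0, 1, 2, 3}) = 4
G(14) = mex({0, 1, 2}) = 3
G(15) = mex({0, 1, 2}) = 3
G(16) = mex({0, 1, 2, 4}) = 3
G(17) = mex({0, 1, 3, 4}) = 2
G(18) = mex({0, 1, 3, 4}) = 2
G(19) = mex({0, 1, 3, 5}) = 2
G(20) = mex({0, 1, 2, 3, 5}) = 4
G(21) = mex({0, 1, 2, 3, 5}) = 4
G(22) = mex({1, 2, 6}) = 0
G(23) = mex({0, 1, 2, 3, 4, 6}) = 5
G(24) = mex({0, 1, 2, 3, 4}) = 5
G(25) = mex({0, 1, 3, 4, 7}) = 2
G(26) = mex({0, 1, 3, 4, 5, 7}) = 2
G(27) = mex({0, 1, 3, 5}) = 2
G(28) = mex({0, 1, 2, 5}) = 3
G(29) = mex({0, 1, 2, 4, 5, 6}) = 3
G(30) = mex({1, 2, 4, 6}) = 0
G(31) = mex({0, 1, 2, 3, 4, 6}) = 5
G(32) = mex({1, 2, 3, 4, 7}) = 0
G(33) = mex({0, 3, 7}) = 1
G(34) = mex({0, 2, 3, 5, 7}) = 1
G(35) = mex({0, 2, 3, 5, 6}) = 1
G(36) = mex({0, 1, 2, 5, 6}) = 3
G(37) = mex({0, 1, 2, 4, 5, 6}) = 3
G(38) = mex({0, 1, 2, 4}) = 3
G(39) = mex({0, 1, 2, 3, 4, 7}) = 5
G(40) = mex({0, 1, 2, 3, 4, 5, 7}) = 6
G(41) = mex({0, 1, 2, 3, 5, 7}) = 4
G(42) = mex({0, 1, 2, 3, 5, 6, 7}) = 4
G(43) = mex({0, 2, 3, 5, 6}) = 1
G(44) = mex({1, 2, 3, 4, 5, 6}) = 0
G(45) = mex({0, 1, 2, 3, 4, 6, 7}) = 5
G(46) = mex({0, 1, 2, 3, 4, 7}) = 5
G(47) = mex({0, 1, 2, 3, 4, 5, 7}) = 6
G(48) = mex({0, 1, 2, 3, 4, 5, 7}) = 6
G(49) = mex({0, 1, 3, 4, 5, 7}) = 2
Therefore G(49) = 2.

2


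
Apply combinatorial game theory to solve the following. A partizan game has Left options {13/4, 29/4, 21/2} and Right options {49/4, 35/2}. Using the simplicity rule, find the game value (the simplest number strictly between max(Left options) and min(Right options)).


Left options: {13/4, 29/4, 21/2}, max = 21/2
Right options: {49/4, 35/2}, min = 49/4
All options are numbers and max(Left) < min(Right), so by the simplicity theorem the value is the simplest (earliest-born) number strictly between 21/2 and 49/4.
Integers 11 through 12 all lie strictly between 21/2 and 49/4.
Among integers, the simplest (lowest birthday = smallest |n|; 0 is born on day 0, +-n on day n) is 11.
No non-integer in the interval can be simpler: if x is a non-integer in the interval, then floor(x) or ceil(x) also lies in the interval (the interval contains an integer), and both are proper prefixes of x's sign expansion, i.e. born earlier. So the game value is 11.
Game value = 11

11


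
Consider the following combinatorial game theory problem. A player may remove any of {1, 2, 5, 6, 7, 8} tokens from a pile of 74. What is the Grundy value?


The subtraction set is S = {1, 2, 5, 6, 7, 8}.
G(k) = mex{ G(k - s) : s in S, s <= k }. We compute iteratively: G(0) = 0.
G(1) = mex({0}) = 1
G(2) = mex({0, 1}) = 2
G(3) = mex({1, 2}) = 0
G(4) = mex({0, 2}) = 1
G(5) = mex({0, 1}) = 2
G(6) = mex({0, 1, 2}) = 3
G(7) = mex({0, 1, 2, 3}) = 4
G(8) = mex({0, 1, 2, 3, 4}) = 5
G(9) = mex({0, 1, 2, 4, 5}) = 3
G(10) = mex({0, 1, 2, 3, 5}) = 4
G(11) = mex({0, 1, 2, 3, 4}) = 5
G(12) = mex({1, 2, 3, 4, 5}) = 0
G(13) = mex({0, 2, 3, 4, 5}) = 1
G(14) = mex({0, 1, 3, 4, 5}) = 2
G(15) = mex({1, 2, 3, 4, 5}) = 0
G(16) = mex({0, 2, 3, 4, 5}) = 1
G(17) = mex({0, 1, 3, 4, 5}) = 2
G(18) = mex({0, 1, 2, 4, 5}) = 3
G(19) = mex({0, 1, 2, 3, 5}) = 4
Observe that G(12)..G(19) = 0, 1, 2, 0, 1, 2, 3, 4 repeats G(0)..G(7) = 0, 1, 2, 0, 1, 2, 3, 4.
For k >= max(S) = 8, G(k) is determined by the previous 8 values G(k-8)..G(k-1); a window of 8 consecutive values has recurred shifted by 12, so by induction G(k + 12) = G(k) for all k >= 0: the sequence is periodic from the start with period 12.
One period: G(0..11) = 0, 1, 2, 0, 1, 2, 3, 4, 5, 3, 4, 5.
74 mod 12 = 2, so G(74) = G(2) = 2.

2


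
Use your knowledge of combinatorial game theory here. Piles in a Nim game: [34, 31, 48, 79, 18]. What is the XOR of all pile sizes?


We need the XOR (exclusive or) of all pile sizes.
After XOR-ing pile 1 (size 34): 0 XOR 34 = 34
After XOR-ing pile 2 (size 31): 34 XOR 31 = 61
After XOR-ing pile 3 (size 48): 61 XOR 48 = 13
After XOR-ing pile 4 (size 79): 13 XOR 79 = 66
After XOR-ing pile 5 (size 18): 66 XOR 18 = 80
The Nim-value of this position is 80.

80


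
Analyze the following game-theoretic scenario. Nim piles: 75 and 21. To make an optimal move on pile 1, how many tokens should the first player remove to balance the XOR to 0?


Piles: 75 and 21
Current XOR: 75 XOR 21 = 94 (non-zero, so this is an N-position).
To make the XOR zero, we need to find a move that balances the piles.
For pile 1 (size 75): target = 75 XOR 94 = 21
We reduce pile 1 from 75 to 21.
Tokens removed: 75 - 21 = 54
Verification: 21 XOR 21 = 0

54


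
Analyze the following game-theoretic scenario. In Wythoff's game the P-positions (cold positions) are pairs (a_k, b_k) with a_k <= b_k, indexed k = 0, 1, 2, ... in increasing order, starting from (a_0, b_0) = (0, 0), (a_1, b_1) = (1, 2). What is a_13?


By Wythoff's theorem, a_k = floor(k * phi) and b_k = floor(k * phi^2) = a_k + k, where phi = (1 + sqrt(5))/2 is the golden ratio.
phi = (1 + sqrt(5))/2 = 1.618034
k = 13
k * phi = 13 * 1.618034 = 21.034442
a_13 = floor(k * phi) = 21

21


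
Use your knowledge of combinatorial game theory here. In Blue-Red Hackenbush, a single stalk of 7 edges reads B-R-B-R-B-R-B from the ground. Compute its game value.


Edges (from ground): B-R-B-R-B-R-B
By Berlekamp's sign-expansion rule, a Blue-Red Hackenbush stalk has the value of the surreal number whose sign sequence is the edge sequence with B -> + and R -> -.
Sign sequence: +-+-+-+
Trace the sign expansion in the surreal number tree, starting from 0:
Edge 1: B (sign +) -> bounds (0, +inf), value = 1
Edge 2: R (sign -) -> bounds (0, 1), value = 1/2
Edge 3: B (sign +) -> bounds (1/2, 1), value = 3/4
Edge 4: R (sign -) -> bounds (1/2, 3/4), value = 5/8
Edge 5: B (sign +) -> bounds (5/8, 3/4), value = 11/16
Edge 6: R (sign -) -> bounds (5/8, 11/16), value = 21/32
Edge 7: B (sign +) -> bounds (21/32, 11/16), value = 43/64
Game value = 43/64

43/64


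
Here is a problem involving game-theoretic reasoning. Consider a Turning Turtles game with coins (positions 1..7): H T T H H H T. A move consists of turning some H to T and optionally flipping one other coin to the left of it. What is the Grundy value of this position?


Coins: H T T H H H T
Key fact: a single head at position k behaves exactly like a Nim heap of size k (turning it to T and optionally flipping a coin at j < k corresponds to moving the heap from k to j, or to 0), and heads combine as a disjunctive sum (two heads at the same place would cancel, matching j XOR j = 0). So the Nim-value is the XOR of the 1-indexed positions of the heads.
Face-up positions (1-indexed): [1, 4, 5, 6]
XOR 0 with 1: 0 XOR 1 = 1
XOR 1 with 4: 1 XOR 4 = 5
XOR 5 with 5: 5 XOR 5 = 0
XOR 0 with 6: 0 XOR 6 = 6
Nim-value = 6

6


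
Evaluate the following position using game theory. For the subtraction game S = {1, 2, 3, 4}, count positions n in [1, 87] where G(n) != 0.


Subtraction set S = {1, 2, 3, 4}, so G(n) = n mod 5.
G(n) = 0 when n is a multiple of 5.
Multiples of 5 in [1, 87]: 17
N-positions (nonzero Grundy) = 87 - 17 = 70

70


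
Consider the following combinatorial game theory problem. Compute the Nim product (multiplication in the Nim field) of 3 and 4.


Nim multiplication is bilinear over XOR: (u XOR v) * w = (u*w) XOR (v*w).
So we split each operand into its bit components and XOR the pairwise Nim products.
3 = 1 + 2 (as XOR of powers of 2).
4 = 4 (as XOR of powers of 2).
Using the standard Nim-product table on single bits:
  2*2 = 3,   2*4 = 8,   2*8 = 12,
  4*4 = 6,   4*8 = 11,  8*8 = 13,
and  1*x = x (identity), k*l = l*k (commutative).
Pairwise Nim products:
  1 * 4 = 4
  2 * 4 = 8
XOR them: 4 XOR 8 = 12.
Result: 3 * 4 = 12 (in Nim).

12


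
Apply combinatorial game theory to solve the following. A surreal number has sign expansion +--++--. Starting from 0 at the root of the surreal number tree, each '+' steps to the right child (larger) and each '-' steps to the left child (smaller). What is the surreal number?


Sign expansion: +--++--
Rule: track bounds (lo, hi), initially (-inf, +inf). On '+', the current value becomes lo and we move to the simplest number in (value, hi): value + 1 if hi = +inf, otherwise the midpoint (value + hi)/2. On '-', the current value becomes hi and we move to value - 1 if lo = -inf, otherwise the midpoint (lo + value)/2.
Start at 0.
Step 1: sign = +, move right. Bounds: (0, +inf). Value = 1
Step 2: sign = -, move left. Bounds: (0, 1). Value = 1/2
Step 3: sign = -, move left. Bounds: (0, 1/2). Value = 1/4
Step 4: sign = +, move right. Bounds: (1/4, 1/2). Value = 3/8
Step 5: sign = +, move right. Bounds: (3/8, 1/2). Value = 7/16
Step 6: sign = -, move left. Bounds: (3/8, 7/16). Value = 13/32
Step 7: sign = -, move left. Bounds: (3/8, 13/32). Value = 25/64
The surreal number with sign expansion +--++-- is 25/64.

25/64


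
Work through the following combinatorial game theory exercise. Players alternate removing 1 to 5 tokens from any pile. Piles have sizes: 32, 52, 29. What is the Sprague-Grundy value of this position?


Subtraction set: {1, 2, 3, 4, 5}
For this subtraction set, G(n) = n mod 6 (period = max + 1 = 6).
Pile 1 (size 32): G(32) = 32 mod 6 = 2
Pile 2 (size 52): G(52) = 52 mod 6 = 4
Pile 3 (size 29): G(29) = 29 mod 6 = 5
Total Grundy value = XOR of all: 2 XOR 4 XOR 5 = 3

3


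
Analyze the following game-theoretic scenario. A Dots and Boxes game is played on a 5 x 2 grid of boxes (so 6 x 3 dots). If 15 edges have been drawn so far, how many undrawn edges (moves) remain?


Grid: 5 x 2 boxes, i.e. 6 rows and 3 columns of dots.
Horizontal edges: (rows + 1) * cols = 6 * 2 = 12
Vertical edges: rows * (cols + 1) = 5 * 3 = 15
Total edges: 12 + 15 = 27
Edges drawn: 15
Remaining: 27 - 15 = 12

12


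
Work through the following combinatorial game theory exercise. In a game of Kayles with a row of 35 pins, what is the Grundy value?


Kayles: a move removes 1 or 2 adjacent pins from a contiguous row.
Removing pins from a row of k leaves two independent rows (a, b) with a + b = k - 1 (one pin) or a + b = k - 2 (two pins); an end removal gives a = 0.
By Sprague-Grundy, G(k) = mex{ G(a) XOR G(b) } over all these splits. G(0) = 0.
G(1): splits (0,0):0^0=0 -> mex({0}) = 1
G(2): splits (0,1):0^1=1 (0,0):0^0=0 -> mex({0, 1}) = 2
G(3): splits (0,2):0^2=2 (1,1):1^1=0 (0,1):0^1=1 -> mex({0, 1, 2}) = 3
G(4): splits (0,3):0^3=3 (1,2):1^2=3 (0,2):0^2=2 (1,1):1^1=0 -> mex({0, 2, 3}) = 1
G(5): splits (0,4):0^1=1 (1,3):1^3=2 (2,2):2^2=0 (0,3):0^3=3 (1,2):1^2=3 -> mex({0, 1, 2, 3}) = 4
G(6) = mex({0, 1, 2, 4}) = 3
G(7) = mex({0, 1, 3, 4, 5}) = 2
G(8) = mex({0, 2, 3, 5, 6}) = 1
G(9) = mex({0, 1, 2, 3, 6, 7}) = 4
G(10) = mex({0, 1, 3, 4, 5, 7}) = 2
G(11) = mex({0, 1, 2, 3, 4, 5}) = 6
G(12) = mex({0, 1, 2, 3, 5, 6, 7}) = 4
G(13) = mex({0, 2, 3, 4, 6, 7}) = 1
G(14) = mex({0, 1, 4, 5, 6, 7}) = 2
G(15) = mex({0, 1, 2, 3, 4, 5, 6}) = 7
G(16) = mex({0, 2, 3, 5, 6, 7}) = 1
G(17) = mex({0, 1, 2, 3, 5, 6, 7}) = 4
G(18) = mex({0, 1, 2, 4, 5, 6}) = 3
G(19) = mex({0, 1, 3, 4, 5, 7}) = 2
G(20) = mex({0, 2, 3, 4, 5, 6, 7}) = 1
G(21) = mex({0, 1, 2, 3, 5, 6, 7}) = 4
G(22) = mex({0, 1, 2, 3, 4, 5, 7}) = 6
G(23) = mex({0, 1, 2, 3, 4, 5, 6}) = 7
G(24) = mex({0, 1, 2, 3, 5, 6, 7}) = 4
G(25) = mex({0, 2, 3, 4, 6, 7}) = 1
G(26) = mex({0, 1, 3, 4, 5, 6, 7}) = 2
G(27) = mex({0, 1, 2, 3, 4, 5, 6, 7}) = 8
G(28) = mex({0, 1, 2, 3, 4, 6, 7, 8}) = 5
G(29) = mex({0, 1, 2, 3, 5, 6, 7, 8, 9}) = 4
G(30) = mex({0, 1, 2, 3, 4, 5, 6, 9, 10}) = 7
G(31) = mex({0, 1, 3, 4, 5, 7, 10, 11}) = 2
G(32) = mex({0, 2, 3, 4, 5, 6, 7, 9, 11}) = 1
G(33) = mex({0, 1, 2, 3, 4, 5, 6, 7, 9, 12}) = 8
G(34) = mex({0, 1, 2, 3, 4, 5, 7, 8, 11, 12}) = 6
G(35) = mex({0, 1, 2, 3, 4, 5, 6, 8, 9, 10, 11}) = 7
Therefore G(35) = 7.

7


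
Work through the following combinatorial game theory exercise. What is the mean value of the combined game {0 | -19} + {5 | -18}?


G1 = {0 | -19}, G2 = {5 | -18}
Each is a switch {a | b} with numbers a > b; its mean value is (a + b)/2, and mean value is additive over game sums: m(G1 + G2) = m(G1) + m(G2).
Mean of G1 = (0 + (-19))/2 = -19/2 = -19/2
Mean of G2 = (5 + (-18))/2 = -13/2 = -13/2
Mean of G1 + G2 = -19/2 + -13/2 = -16

-16


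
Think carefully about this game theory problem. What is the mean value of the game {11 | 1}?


Game = {11 | 1}, a switch {a | b} with numbers a > b.
Its thermograph has left wall a - t and right wall b + t, which meet at t = (a - b)/2, where both equal (a + b)/2. So the mast (mean value) is at (a + b)/2.
Mean = (11 + (1))/2 = 12/2 = 6

6


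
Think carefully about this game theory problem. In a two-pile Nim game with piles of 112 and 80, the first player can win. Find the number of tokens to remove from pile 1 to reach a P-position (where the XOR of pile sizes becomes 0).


Piles: 112 and 80
Current XOR: 112 XOR 80 = 32 (non-zero, so this is an N-position).
To make the XOR zero, we need to find a move that balances the piles.
For pile 1 (size 112): target = 112 XOR 32 = 80
We reduce pile 1 from 112 to 80.
Tokens removed: 112 - 80 = 32
Verification: 80 XOR 80 = 0

32


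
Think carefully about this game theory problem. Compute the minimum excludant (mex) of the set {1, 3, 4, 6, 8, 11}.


Set = {1, 3, 4, 6, 8, 11}
0 is NOT in the set. This is the mex.
mex = 0

0


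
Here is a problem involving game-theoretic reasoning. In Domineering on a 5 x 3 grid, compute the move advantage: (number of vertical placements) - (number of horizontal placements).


Board is 5 x 3 (rows x cols).
Left (vertical) placements: (rows-1) * cols = 4 * 3 = 12
Right (horizontal) placements: rows * (cols-1) = 5 * 2 = 10
Advantage = Left - Right = 12 - 10 = 2

2


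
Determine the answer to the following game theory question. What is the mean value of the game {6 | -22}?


Game = {6 | -22}, a switch {a | b} with numbers a > b.
Its thermograph has left wall a - t and right wall b + t, which meet at t = (a - b)/2, where both equal (a + b)/2. So the mast (mean value) is at (a + b)/2.
Mean = (6 + (-22))/2 = -16/2 = -8

-8
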